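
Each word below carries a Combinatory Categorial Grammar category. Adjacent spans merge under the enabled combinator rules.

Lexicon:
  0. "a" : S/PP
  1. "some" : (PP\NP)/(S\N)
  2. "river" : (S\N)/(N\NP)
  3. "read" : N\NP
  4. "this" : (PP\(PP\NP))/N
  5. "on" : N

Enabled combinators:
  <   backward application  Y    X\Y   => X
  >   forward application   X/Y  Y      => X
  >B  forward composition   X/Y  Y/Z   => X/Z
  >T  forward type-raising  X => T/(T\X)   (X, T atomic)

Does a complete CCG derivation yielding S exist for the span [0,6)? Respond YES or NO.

YES

[0,6] S   >
  [0,1] "a" : S/PP
  [1,6] PP   <
    [1,4] PP\NP   >
      [1,2] "some" : (PP\NP)/(S\N)
      [2,4] S\N   >
        [2,3] "river" : (S\N)/(N\NP)
        [3,4] "read" : N\NP
    [4,6] PP\(PP\NP)   >
      [4,5] "this" : (PP\(PP\NP))/N
      [5,6] "on" : N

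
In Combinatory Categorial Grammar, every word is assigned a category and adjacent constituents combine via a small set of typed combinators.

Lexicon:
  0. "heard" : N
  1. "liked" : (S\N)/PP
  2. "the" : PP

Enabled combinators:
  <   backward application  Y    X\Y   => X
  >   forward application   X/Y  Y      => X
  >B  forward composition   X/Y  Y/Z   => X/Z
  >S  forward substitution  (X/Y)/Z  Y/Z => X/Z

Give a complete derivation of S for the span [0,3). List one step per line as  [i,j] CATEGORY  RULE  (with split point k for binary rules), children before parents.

[0,1] N  lex  "heard"
[1,2] (S\N)/PP  lex  "liked"
[2,3] PP  lex  "the"
[1,3] S\N  >  k=2
[0,3] S  <  k=1

[0,3] S   <
  [0,1] "heard" : N
  [1,3] S\N   >
    [1,2] "liked" : (S\N)/PP
    [2,3] "the" : PP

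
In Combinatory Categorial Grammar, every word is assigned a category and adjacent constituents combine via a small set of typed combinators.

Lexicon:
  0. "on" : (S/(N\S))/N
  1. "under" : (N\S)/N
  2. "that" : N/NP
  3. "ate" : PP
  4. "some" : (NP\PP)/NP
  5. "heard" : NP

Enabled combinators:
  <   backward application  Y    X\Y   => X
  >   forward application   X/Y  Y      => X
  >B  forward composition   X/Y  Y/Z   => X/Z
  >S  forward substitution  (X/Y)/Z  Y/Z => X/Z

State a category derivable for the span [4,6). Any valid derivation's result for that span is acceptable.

[0,6] S   >
  [0,2] S/N   >S
    [0,1] "on" : (S/(N\S))/N
    [1,2] "under" : (N\S)/N
  [2,6] N   >
    [2,3] "that" : N/NP
    [3,6] NP   <
      [3,4] "ate" : PP
      [4,6] NP\PP   >
        [4,5] "some" : (NP\PP)/NP
        [5,6] "heard" : NP

NP\PP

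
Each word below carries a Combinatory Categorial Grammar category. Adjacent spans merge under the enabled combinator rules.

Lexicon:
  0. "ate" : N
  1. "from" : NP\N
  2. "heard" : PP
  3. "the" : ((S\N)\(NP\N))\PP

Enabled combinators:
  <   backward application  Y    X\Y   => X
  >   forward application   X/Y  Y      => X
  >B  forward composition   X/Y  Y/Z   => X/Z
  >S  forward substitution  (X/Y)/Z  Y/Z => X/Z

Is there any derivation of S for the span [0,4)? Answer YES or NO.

YES

[0,4] S   <
  [0,1] "ate" : N
  [1,4] S\N   <
    [1,2] "from" : NP\N
    [2,4] (S\N)\(NP\N)   <
      [2,3] "heard" : PP
      [3,4] "the" : ((S\N)\(NP\N))\PP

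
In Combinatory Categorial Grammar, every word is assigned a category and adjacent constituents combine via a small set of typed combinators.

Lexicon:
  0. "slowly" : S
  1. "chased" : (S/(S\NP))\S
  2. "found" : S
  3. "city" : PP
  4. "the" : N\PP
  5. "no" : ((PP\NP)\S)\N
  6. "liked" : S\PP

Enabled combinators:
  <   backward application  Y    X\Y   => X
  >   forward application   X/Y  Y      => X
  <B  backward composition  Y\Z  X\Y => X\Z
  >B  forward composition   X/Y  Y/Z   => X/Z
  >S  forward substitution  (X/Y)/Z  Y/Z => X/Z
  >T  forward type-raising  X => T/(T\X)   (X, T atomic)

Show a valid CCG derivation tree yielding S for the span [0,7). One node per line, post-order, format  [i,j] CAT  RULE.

[0,7] S   >
  [0,2] S/(S\NP)   <
    [0,1] "slowly" : S
    [1,2] "chased" : (S/(S\NP))\S
  [2,7] S\NP   <B
    [2,6] PP\NP   <
      [2,3] "found" : S
      [3,6] (PP\NP)\S   <
        [3,5] N   <
          [3,4] "city" : PP
          [4,5] "the" : N\PP
        [5,6] "no" : ((PP\NP)\S)\N
    [6,7] "liked" : S\PP

[0,1] S  lex  "slowly"
[1,2] (S/(S\NP))\S  lex  "chased"
[0,2] S/(S\NP)  <  k=1
[2,3] S  lex  "found"
[3,4] PP  lex  "city"
[4,5] N\PP  lex  "the"
[3,5] N  <  k=4
[5,6] ((PP\NP)\S)\N  lex  "no"
[3,6] (PP\NP)\S  <  k=5
[2,6] PP\NP  <  k=3
[6,7] S\PP  lex  "liked"
[2,7] S\NP  <B  k=6
[0,7] S  >  k=2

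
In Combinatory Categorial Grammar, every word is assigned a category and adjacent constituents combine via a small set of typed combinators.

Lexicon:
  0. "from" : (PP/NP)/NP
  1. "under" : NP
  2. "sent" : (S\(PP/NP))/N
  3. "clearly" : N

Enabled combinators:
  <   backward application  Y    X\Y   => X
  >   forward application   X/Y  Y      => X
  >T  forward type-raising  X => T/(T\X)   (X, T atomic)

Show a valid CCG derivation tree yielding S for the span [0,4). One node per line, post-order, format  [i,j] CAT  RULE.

[0,1] (PP/NP)/NP  lex  "from"
[1,2] NP  lex  "under"
[0,2] PP/NP  >  k=1
[2,3] (S\(PP/NP))/N  lex  "sent"
[3,4] N  lex  "clearly"
[2,4] S\(PP/NP)  >  k=3
[0,4] S  <  k=2

[0,4] S   <
  [0,2] PP/NP   >
    [0,1] "from" : (PP/NP)/NP
    [1,2] "under" : NP
  [2,4] S\(PP/NP)   >
    [2,3] "sent" : (S\(PP/NP))/N
    [3,4] "clearly" : N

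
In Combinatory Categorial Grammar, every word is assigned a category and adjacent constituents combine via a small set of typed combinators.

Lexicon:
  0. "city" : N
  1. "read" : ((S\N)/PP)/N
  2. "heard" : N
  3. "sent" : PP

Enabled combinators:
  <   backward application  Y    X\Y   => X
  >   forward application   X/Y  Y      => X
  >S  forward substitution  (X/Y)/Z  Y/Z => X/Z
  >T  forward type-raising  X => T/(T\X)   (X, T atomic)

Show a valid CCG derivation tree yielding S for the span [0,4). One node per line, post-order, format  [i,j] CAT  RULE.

[0,4] S   <
  [0,1] "city" : N
  [1,4] S\N   >
    [1,3] (S\N)/PP   >
      [1,2] "read" : ((S\N)/PP)/N
      [2,3] "heard" : N
    [3,4] "sent" : PP

[0,1] N  lex  "city"
[1,2] ((S\N)/PP)/N  lex  "read"
[2,3] N  lex  "heard"
[1,3] (S\N)/PP  >  k=2
[3,4] PP  lex  "sent"
[1,4] S\N  >  k=3
[0,4] S  <  k=1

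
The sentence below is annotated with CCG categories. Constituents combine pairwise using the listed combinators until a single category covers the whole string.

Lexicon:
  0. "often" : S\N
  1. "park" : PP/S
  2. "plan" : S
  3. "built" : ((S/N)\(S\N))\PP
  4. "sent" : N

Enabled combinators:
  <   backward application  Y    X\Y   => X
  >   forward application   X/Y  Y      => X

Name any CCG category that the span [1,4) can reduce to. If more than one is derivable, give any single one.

[0,5] S   >
  [0,4] S/N   <
    [0,1] "often" : S\N
    [1,4] (S/N)\(S\N)   <
      [1,3] PP   >
        [1,2] "park" : PP/S
        [2,3] "plan" : S
      [3,4] "built" : ((S/N)\(S\N))\PP
  [4,5] "sent" : N

(S/N)\(S\N)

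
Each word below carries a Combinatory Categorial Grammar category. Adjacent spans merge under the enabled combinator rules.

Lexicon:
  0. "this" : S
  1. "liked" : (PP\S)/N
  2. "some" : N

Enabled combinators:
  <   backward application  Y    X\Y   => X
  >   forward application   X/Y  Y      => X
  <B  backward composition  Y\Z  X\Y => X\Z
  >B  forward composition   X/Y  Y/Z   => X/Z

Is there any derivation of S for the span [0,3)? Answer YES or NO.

NO

S (PP\S)/N N
CKY chart[0,3] = {PP}; S ∉ chart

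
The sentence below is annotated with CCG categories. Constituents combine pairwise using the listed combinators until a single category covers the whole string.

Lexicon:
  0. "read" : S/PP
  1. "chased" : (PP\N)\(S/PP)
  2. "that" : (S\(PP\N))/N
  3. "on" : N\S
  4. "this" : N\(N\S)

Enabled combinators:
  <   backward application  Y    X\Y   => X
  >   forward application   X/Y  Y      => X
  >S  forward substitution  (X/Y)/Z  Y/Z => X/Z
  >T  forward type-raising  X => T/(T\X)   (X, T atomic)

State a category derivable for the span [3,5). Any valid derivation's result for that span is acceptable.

[0,5] S   <
  [0,2] PP\N   <
    [0,1] "read" : S/PP
    [1,2] "chased" : (PP\N)\(S/PP)
  [2,5] S\(PP\N)   >
    [2,3] "that" : (S\(PP\N))/N
    [3,5] N   <
      [3,4] "on" : N\S
      [4,5] "this" : N\(N\S)

N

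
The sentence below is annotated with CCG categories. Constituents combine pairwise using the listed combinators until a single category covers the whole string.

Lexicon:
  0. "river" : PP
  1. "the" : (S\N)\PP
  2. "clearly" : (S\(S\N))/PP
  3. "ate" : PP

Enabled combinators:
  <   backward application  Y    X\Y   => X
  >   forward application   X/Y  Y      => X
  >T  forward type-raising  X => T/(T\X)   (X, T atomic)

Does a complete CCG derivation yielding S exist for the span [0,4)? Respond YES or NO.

[0,4] S   <
  [0,2] S\N   <
    [0,1] "river" : PP
    [1,2] "the" : (S\N)\PP
  [2,4] S\(S\N)   >
    [2,3] "clearly" : (S\(S\N))/PP
    [3,4] "ate" : PP

YES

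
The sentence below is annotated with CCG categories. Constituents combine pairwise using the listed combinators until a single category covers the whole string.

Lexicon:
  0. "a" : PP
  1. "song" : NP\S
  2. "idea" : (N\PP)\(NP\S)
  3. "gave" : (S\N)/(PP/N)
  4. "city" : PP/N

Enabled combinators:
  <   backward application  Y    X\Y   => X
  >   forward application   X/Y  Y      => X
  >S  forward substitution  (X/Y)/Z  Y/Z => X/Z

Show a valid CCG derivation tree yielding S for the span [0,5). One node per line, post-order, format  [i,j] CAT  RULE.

[0,1] PP  lex  "a"
[1,2] NP\S  lex  "song"
[2,3] (N\PP)\(NP\S)  lex  "idea"
[1,3] N\PP  <  k=2
[0,3] N  <  k=1
[3,4] (S\N)/(PP/N)  lex  "gave"
[4,5] PP/N  lex  "city"
[3,5] S\N  >  k=4
[0,5] S  <  k=3

[0,5] S   <
  [0,3] N   <
    [0,1] "a" : PP
    [1,3] N\PP   <
      [1,2] "song" : NP\S
      [2,3] "idea" : (N\PP)\(NP\S)
  [3,5] S\N   >
    [3,4] "gave" : (S\N)/(PP/N)
    [4,5] "city" : PP/N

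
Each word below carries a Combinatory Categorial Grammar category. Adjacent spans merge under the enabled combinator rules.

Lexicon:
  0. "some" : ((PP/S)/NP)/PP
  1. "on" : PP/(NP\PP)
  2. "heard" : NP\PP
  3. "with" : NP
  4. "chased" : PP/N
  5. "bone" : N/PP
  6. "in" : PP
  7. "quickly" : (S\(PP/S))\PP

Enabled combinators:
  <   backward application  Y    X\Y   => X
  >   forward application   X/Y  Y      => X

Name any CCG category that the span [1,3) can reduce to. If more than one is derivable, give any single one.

PP

[0,8] S   <
  [0,4] PP/S   >
    [0,3] (PP/S)/NP   >
      [0,1] "some" : ((PP/S)/NP)/PP
      [1,3] PP   >
        [1,2] "on" : PP/(NP\PP)
        [2,3] "heard" : NP\PP
    [3,4] "with" : NP
  [4,8] S\(PP/S)   <
    [4,7] PP   >
      [4,5] "chased" : PP/N
      [5,7] N   >
        [5,6] "bone" : N/PP
        [6,7] "in" : PP
    [7,8] "quickly" : (S\(PP/S))\PP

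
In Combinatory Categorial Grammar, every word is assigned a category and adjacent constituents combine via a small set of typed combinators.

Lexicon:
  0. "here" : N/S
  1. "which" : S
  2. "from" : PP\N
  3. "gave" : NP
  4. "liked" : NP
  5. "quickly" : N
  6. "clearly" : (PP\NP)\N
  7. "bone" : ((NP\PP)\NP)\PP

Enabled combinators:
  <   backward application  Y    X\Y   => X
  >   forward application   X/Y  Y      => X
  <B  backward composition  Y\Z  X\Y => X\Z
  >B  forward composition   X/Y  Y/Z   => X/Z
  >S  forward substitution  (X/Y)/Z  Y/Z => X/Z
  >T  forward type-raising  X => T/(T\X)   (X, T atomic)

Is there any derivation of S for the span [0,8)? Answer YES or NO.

N/S S PP\N NP NP N (PP\NP)\N ((NP\PP)\NP)\PP
CKY chart[0,8] = {N/(N\NP), NP, NP/(NP\NP), PP/(PP\NP), S/(S\NP)}; S ∉ chart

NO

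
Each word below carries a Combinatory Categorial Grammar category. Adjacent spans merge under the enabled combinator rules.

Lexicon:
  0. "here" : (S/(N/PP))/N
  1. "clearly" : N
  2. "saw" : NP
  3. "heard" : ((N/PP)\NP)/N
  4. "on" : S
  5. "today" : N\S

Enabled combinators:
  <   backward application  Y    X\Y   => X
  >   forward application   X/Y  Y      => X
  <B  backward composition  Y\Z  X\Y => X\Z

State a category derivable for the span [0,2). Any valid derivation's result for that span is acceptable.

[0,6] S   >
  [0,2] S/(N/PP)   >
    [0,1] "here" : (S/(N/PP))/N
    [1,2] "clearly" : N
  [2,6] N/PP   <
    [2,3] "saw" : NP
    [3,6] (N/PP)\NP   >
      [3,4] "heard" : ((N/PP)\NP)/N
      [4,6] N   <
        [4,5] "on" : S
        [5,6] "today" : N\S

S/(N/PP)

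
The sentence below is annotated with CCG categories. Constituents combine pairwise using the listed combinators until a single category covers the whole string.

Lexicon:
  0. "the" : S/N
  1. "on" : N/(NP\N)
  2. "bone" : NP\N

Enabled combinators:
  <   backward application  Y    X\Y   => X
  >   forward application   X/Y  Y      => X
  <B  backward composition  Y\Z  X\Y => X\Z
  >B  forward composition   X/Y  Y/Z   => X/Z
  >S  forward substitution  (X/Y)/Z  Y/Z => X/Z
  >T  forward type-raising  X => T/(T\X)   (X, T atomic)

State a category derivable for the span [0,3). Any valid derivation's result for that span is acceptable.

S

[0,3] S   >
  [0,1] "the" : S/N
  [1,3] N   >
    [1,2] "on" : N/(NP\N)
    [2,3] "bone" : NP\N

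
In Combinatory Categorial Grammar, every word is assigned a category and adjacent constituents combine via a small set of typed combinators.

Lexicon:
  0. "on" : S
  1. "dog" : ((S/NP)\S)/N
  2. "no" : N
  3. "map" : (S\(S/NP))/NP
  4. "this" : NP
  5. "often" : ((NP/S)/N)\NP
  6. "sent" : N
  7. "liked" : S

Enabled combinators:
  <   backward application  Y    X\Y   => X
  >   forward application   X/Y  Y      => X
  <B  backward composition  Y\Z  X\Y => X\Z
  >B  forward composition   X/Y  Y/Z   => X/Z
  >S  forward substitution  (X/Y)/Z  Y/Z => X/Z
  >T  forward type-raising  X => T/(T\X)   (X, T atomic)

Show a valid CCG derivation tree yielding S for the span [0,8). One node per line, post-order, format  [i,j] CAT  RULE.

[0,8] S   <
  [0,3] S/NP   <
    [0,1] "on" : S
    [1,3] (S/NP)\S   >
      [1,2] "dog" : ((S/NP)\S)/N
      [2,3] "no" : N
  [3,8] S\(S/NP)   >
    [3,4] "map" : (S\(S/NP))/NP
    [4,8] NP   >
      [4,7] NP/S   >
        [4,6] (NP/S)/N   <
          [4,5] "this" : NP
          [5,6] "often" : ((NP/S)/N)\NP
        [6,7] "sent" : N
      [7,8] "liked" : S

[0,1] S  lex  "on"
[1,2] ((S/NP)\S)/N  lex  "dog"
[2,3] N  lex  "no"
[1,3] (S/NP)\S  >  k=2
[0,3] S/NP  <  k=1
[3,4] (S\(S/NP))/NP  lex  "map"
[4,5] NP  lex  "this"
[5,6] ((NP/S)/N)\NP  lex  "often"
[4,6] (NP/S)/N  <  k=5
[6,7] N  lex  "sent"
[4,7] NP/S  >  k=6
[7,8] S  lex  "liked"
[4,8] NP  >  k=7
[3,8] S\(S/NP)  >  k=4
[0,8] S  <  k=3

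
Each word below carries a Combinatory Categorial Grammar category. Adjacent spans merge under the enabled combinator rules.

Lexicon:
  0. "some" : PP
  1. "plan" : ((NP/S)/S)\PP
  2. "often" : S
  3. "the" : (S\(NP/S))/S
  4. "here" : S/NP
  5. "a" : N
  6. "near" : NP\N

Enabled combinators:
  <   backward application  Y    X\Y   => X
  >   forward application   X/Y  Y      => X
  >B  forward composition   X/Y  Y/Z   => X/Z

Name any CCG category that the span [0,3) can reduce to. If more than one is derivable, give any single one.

NP/S

[0,7] S   <
  [0,3] NP/S   >
    [0,2] (NP/S)/S   <
      [0,1] "some" : PP
      [1,2] "plan" : ((NP/S)/S)\PP
    [2,3] "often" : S
  [3,7] S\(NP/S)   >
    [3,4] "the" : (S\(NP/S))/S
    [4,7] S   >
      [4,5] "here" : S/NP
      [5,7] NP   <
        [5,6] "a" : N
        [6,7] "near" : NP\N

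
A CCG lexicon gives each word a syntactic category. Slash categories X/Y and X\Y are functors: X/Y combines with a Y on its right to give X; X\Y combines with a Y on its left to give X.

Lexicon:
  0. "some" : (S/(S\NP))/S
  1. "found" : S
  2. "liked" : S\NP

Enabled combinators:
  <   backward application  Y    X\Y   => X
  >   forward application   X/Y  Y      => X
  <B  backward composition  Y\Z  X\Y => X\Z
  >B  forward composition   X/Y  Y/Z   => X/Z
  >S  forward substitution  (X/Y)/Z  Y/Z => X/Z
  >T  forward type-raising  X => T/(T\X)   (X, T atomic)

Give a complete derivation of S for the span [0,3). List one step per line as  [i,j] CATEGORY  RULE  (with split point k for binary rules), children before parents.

[0,1] (S/(S\NP))/S  lex  "some"
[1,2] S  lex  "found"
[0,2] S/(S\NP)  >  k=1
[2,3] S\NP  lex  "liked"
[0,3] S  >  k=2

[0,3] S   >
  [0,2] S/(S\NP)   >
    [0,1] "some" : (S/(S\NP))/S
    [1,2] "found" : S
  [2,3] "liked" : S\NP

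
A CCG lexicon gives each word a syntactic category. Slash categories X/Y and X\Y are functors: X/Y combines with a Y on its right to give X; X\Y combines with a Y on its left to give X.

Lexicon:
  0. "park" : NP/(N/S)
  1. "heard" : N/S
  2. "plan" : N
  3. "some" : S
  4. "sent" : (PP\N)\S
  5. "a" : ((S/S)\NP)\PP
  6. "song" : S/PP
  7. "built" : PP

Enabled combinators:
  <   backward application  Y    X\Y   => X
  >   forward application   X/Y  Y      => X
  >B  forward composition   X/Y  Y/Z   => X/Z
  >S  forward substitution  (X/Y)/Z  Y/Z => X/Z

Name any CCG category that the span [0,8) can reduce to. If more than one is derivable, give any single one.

[0,8] S   >
  [0,7] S/PP   >B
    [0,6] S/S   <
      [0,2] NP   >
        [0,1] "park" : NP/(N/S)
        [1,2] "heard" : N/S
      [2,6] (S/S)\NP   <
        [2,5] PP   <
          [2,3] "plan" : N
          [3,5] PP\N   <
            [3,4] "some" : S
            [4,5] "sent" : (PP\N)\S
        [5,6] "a" : ((S/S)\NP)\PP
    [6,7] "song" : S/PP
  [7,8] "built" : PP

S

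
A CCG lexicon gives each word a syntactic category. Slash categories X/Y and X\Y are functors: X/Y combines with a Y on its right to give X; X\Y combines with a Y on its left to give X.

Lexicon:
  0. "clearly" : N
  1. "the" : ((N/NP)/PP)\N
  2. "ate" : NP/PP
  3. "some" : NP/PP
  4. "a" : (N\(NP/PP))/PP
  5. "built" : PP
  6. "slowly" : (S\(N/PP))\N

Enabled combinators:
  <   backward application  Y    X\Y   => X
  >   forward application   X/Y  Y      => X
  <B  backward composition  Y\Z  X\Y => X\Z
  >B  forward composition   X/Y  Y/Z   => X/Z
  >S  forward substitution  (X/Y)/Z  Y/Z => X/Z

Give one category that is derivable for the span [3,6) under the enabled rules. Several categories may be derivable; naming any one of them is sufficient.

[0,7] S   <
  [0,3] N/PP   >S
    [0,2] (N/NP)/PP   <
      [0,1] "clearly" : N
      [1,2] "the" : ((N/NP)/PP)\N
    [2,3] "ate" : NP/PP
  [3,7] S\(N/PP)   <
    [3,6] N   <
      [3,4] "some" : NP/PP
      [4,6] N\(NP/PP)   >
        [4,5] "a" : (N\(NP/PP))/PP
        [5,6] "built" : PP
    [6,7] "slowly" : (S\(N/PP))\N

N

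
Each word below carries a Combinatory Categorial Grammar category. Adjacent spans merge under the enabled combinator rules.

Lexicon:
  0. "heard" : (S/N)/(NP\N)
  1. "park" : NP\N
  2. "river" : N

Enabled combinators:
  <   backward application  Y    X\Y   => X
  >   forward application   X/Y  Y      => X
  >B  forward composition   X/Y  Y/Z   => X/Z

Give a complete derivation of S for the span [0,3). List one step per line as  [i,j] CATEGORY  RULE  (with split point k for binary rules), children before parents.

[0,3] S   >
  [0,2] S/N   >
    [0,1] "heard" : (S/N)/(NP\N)
    [1,2] "park" : NP\N
  [2,3] "river" : N

[0,1] (S/N)/(NP\N)  lex  "heard"
[1,2] NP\N  lex  "park"
[0,2] S/N  >  k=1
[2,3] N  lex  "river"
[0,3] S  >  k=2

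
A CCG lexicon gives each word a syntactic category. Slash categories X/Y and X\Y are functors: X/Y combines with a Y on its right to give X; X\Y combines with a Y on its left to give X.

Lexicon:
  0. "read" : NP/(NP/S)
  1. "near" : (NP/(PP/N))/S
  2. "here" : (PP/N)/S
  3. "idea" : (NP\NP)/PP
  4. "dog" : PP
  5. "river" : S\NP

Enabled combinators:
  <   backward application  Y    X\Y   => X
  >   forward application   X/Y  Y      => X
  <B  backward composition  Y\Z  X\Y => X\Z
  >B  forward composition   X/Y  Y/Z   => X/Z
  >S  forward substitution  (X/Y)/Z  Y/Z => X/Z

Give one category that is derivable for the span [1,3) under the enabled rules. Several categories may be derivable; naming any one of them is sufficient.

[0,6] S   <
  [0,3] NP   >
    [0,1] "read" : NP/(NP/S)
    [1,3] NP/S   >S
      [1,2] "near" : (NP/(PP/N))/S
      [2,3] "here" : (PP/N)/S
  [3,6] S\NP   <B
    [3,5] NP\NP   >
      [3,4] "idea" : (NP\NP)/PP
      [4,5] "dog" : PP
    [5,6] "river" : S\NP

NP/S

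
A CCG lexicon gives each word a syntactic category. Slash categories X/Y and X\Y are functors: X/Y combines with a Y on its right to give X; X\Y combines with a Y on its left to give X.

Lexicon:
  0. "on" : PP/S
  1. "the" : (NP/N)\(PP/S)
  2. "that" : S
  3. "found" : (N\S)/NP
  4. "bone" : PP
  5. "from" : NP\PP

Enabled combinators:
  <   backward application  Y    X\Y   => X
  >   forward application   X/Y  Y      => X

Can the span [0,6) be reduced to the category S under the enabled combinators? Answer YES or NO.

NO

PP/S (NP/N)\(PP/S) S (N\S)/NP PP NP\PP
CKY chart[0,6] = {NP}; S ∉ chart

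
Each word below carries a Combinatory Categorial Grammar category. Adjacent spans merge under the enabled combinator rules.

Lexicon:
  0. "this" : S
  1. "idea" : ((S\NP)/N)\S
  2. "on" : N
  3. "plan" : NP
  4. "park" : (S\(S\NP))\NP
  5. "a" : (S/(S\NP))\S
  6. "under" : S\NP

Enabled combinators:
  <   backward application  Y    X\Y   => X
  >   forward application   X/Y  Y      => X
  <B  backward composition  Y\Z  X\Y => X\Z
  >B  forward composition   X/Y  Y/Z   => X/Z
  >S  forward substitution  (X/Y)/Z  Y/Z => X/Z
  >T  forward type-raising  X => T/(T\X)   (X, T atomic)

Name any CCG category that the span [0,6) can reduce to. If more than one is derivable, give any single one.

[0,7] S   >
  [0,6] S/(S\NP)   <
    [0,5] S   <
      [0,3] S\NP   >
        [0,2] (S\NP)/N   <
          [0,1] "this" : S
          [1,2] "idea" : ((S\NP)/N)\S
        [2,3] "on" : N
      [3,5] S\(S\NP)   <
        [3,4] "plan" : NP
        [4,5] "park" : (S\(S\NP))\NP
    [5,6] "a" : (S/(S\NP))\S
  [6,7] "under" : S\NP

S/(S\NP)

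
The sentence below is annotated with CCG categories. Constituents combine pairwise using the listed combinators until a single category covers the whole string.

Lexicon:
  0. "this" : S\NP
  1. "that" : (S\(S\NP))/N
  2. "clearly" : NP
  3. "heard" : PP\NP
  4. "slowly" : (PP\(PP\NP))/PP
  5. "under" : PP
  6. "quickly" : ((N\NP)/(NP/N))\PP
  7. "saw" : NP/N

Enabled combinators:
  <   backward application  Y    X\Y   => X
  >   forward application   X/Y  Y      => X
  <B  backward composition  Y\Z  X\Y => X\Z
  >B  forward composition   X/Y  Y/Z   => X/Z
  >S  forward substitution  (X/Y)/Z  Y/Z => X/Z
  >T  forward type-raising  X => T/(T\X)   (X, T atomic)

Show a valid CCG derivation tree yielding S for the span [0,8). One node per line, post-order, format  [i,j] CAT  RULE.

[0,1] S\NP  lex  "this"
[1,2] (S\(S\NP))/N  lex  "that"
[2,3] NP  lex  "clearly"
[2,3] N/(N\NP)  >T
[3,4] PP\NP  lex  "heard"
[4,5] (PP\(PP\NP))/PP  lex  "slowly"
[5,6] PP  lex  "under"
[4,6] PP\(PP\NP)  >  k=5
[3,6] PP  <  k=4
[6,7] ((N\NP)/(NP/N))\PP  lex  "quickly"
[3,7] (N\NP)/(NP/N)  <  k=6
[7,8] NP/N  lex  "saw"
[3,8] N\NP  >  k=7
[2,8] N  >  k=3
[1,8] S\(S\NP)  >  k=2
[0,8] S  <  k=1

[0,8] S   <
  [0,1] "this" : S\NP
  [1,8] S\(S\NP)   >
    [1,2] "that" : (S\(S\NP))/N
    [2,8] N   >
      [2,3] N/(N\NP)   >T
        [2,3] "clearly" : NP
      [3,8] N\NP   >
        [3,7] (N\NP)/(NP/N)   <
          [3,6] PP   <
            [3,4] "heard" : PP\NP
            [4,6] PP\(PP\NP)   >
              [4,5] "slowly" : (PP\(PP\NP))/PP
              [5,6] "under" : PP
          [6,7] "quickly" : ((N\NP)/(NP/N))\PP
        [7,8] "saw" : NP/N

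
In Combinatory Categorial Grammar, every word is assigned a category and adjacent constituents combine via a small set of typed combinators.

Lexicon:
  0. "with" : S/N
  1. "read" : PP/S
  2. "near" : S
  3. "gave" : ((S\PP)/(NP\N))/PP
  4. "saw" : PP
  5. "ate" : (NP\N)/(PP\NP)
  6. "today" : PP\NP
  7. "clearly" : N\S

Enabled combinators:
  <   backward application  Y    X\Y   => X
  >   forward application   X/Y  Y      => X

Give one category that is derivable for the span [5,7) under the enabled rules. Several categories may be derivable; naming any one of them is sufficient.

[0,8] S   >
  [0,1] "with" : S/N
  [1,8] N   <
    [1,7] S   <
      [1,3] PP   >
        [1,2] "read" : PP/S
        [2,3] "near" : S
      [3,7] S\PP   >
        [3,5] (S\PP)/(NP\N)   >
          [3,4] "gave" : ((S\PP)/(NP\N))/PP
          [4,5] "saw" : PP
        [5,7] NP\N   >
          [5,6] "ate" : (NP\N)/(PP\NP)
          [6,7] "today" : PP\NP
    [7,8] "clearly" : N\S

NP\N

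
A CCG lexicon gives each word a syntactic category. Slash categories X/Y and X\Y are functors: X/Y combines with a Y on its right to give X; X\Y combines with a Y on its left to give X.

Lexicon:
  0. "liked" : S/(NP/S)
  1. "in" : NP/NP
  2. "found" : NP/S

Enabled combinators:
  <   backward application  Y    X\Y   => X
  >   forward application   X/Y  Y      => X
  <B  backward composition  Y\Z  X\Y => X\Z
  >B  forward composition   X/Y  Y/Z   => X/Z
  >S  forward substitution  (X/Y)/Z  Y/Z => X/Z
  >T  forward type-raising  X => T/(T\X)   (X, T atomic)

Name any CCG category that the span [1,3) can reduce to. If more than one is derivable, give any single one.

[0,3] S   >
  [0,1] "liked" : S/(NP/S)
  [1,3] NP/S   >B
    [1,2] "in" : NP/NP
    [2,3] "found" : NP/S

NP/S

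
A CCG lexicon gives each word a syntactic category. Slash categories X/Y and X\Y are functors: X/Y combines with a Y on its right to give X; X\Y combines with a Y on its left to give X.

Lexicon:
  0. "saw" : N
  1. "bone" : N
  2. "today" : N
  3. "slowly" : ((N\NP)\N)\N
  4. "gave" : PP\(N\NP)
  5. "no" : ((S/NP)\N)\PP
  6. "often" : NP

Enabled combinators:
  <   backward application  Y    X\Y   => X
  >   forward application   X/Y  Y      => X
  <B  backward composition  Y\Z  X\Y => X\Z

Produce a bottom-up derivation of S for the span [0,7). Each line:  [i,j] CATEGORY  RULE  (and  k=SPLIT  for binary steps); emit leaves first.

[0,7] S   >
  [0,6] S/NP   <
    [0,1] "saw" : N
    [1,6] (S/NP)\N   <
      [1,5] PP   <
        [1,2] "bone" : N
        [2,5] PP\N   <B
          [2,4] (N\NP)\N   <
            [2,3] "today" : N
            [3,4] "slowly" : ((N\NP)\N)\N
          [4,5] "gave" : PP\(N\NP)
      [5,6] "no" : ((S/NP)\N)\PP
  [6,7] "often" : NP

[0,1] N  lex  "saw"
[1,2] N  lex  "bone"
[2,3] N  lex  "today"
[3,4] ((N\NP)\N)\N  lex  "slowly"
[2,4] (N\NP)\N  <  k=3
[4,5] PP\(N\NP)  lex  "gave"
[2,5] PP\N  <B  k=4
[1,5] PP  <  k=2
[5,6] ((S/NP)\N)\PP  lex  "no"
[1,6] (S/NP)\N  <  k=5
[0,6] S/NP  <  k=1
[6,7] NP  lex  "often"
[0,7] S  >  k=6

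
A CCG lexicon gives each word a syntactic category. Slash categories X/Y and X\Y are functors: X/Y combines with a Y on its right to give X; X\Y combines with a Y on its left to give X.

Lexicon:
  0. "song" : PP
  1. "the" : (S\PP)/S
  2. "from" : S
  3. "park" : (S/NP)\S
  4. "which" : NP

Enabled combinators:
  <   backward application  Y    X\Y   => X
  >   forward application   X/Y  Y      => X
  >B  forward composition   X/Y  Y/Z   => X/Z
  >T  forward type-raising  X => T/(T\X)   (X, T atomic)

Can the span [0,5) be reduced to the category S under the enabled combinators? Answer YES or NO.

YES

[0,5] S   >
  [0,4] S/NP   <
    [0,3] S   <
      [0,1] "song" : PP
      [1,3] S\PP   >
        [1,2] "the" : (S\PP)/S
        [2,3] "from" : S
    [3,4] "park" : (S/NP)\S
  [4,5] "which" : NP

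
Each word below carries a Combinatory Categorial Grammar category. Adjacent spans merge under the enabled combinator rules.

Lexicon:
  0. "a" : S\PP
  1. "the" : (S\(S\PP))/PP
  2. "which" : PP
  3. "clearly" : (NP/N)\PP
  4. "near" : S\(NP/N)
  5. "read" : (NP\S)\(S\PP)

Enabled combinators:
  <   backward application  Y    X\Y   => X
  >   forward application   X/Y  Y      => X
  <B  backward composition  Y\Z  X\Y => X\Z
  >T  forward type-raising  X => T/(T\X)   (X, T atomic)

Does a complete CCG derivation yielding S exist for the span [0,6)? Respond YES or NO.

NO

S\PP (S\(S\PP))/PP PP (NP/N)\PP S\(NP/N) (NP\S)\(S\PP)
CKY chart[0,6] = {N/(N\NP), NP, NP/(NP\NP), PP/(PP\NP), S/(S\NP)}; S ∉ chart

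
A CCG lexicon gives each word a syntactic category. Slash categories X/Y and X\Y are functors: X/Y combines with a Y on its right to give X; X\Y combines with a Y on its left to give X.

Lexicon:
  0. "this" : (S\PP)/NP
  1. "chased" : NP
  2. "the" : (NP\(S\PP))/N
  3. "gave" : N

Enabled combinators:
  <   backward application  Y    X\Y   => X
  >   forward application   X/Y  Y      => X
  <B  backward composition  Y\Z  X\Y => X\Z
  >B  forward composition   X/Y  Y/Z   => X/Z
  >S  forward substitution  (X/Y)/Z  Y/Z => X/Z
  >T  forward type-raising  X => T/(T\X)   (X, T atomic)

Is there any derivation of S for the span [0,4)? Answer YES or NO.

(S\PP)/NP NP (NP\(S\PP))/N N
CKY chart[0,4] = {N/(N\NP), NP, NP/(NP\NP), PP/(PP\NP), S/(S\NP)}; S ∉ chart

NO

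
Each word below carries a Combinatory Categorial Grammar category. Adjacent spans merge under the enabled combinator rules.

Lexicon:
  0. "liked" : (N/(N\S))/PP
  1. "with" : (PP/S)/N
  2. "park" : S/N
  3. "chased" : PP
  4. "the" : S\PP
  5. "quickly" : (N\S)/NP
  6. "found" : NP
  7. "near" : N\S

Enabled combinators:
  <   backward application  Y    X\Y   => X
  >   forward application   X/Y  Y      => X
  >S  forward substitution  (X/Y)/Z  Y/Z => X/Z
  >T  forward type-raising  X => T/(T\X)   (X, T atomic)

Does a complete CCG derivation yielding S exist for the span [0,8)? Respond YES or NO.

(N/(N\S))/PP (PP/S)/N S/N PP S\PP (N\S)/NP NP N\S
CKY chart[0,8] = {N, N/(N\N), NP/(NP\N), PP/(PP\N), S/(S\N)}; S ∉ chart

NO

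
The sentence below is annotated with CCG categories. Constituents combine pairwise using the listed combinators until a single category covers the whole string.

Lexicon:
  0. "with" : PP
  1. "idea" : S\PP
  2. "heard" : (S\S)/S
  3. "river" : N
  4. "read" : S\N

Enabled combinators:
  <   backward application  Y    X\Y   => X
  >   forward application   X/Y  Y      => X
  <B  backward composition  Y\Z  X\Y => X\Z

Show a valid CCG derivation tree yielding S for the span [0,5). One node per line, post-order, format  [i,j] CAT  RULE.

[0,1] PP  lex  "with"
[1,2] S\PP  lex  "idea"
[2,3] (S\S)/S  lex  "heard"
[3,4] N  lex  "river"
[4,5] S\N  lex  "read"
[3,5] S  <  k=4
[2,5] S\S  >  k=3
[1,5] S\PP  <B  k=2
[0,5] S  <  k=1

[0,5] S   <
  [0,1] "with" : PP
  [1,5] S\PP   <B
    [1,2] "idea" : S\PP
    [2,5] S\S   >
      [2,3] "heard" : (S\S)/S
      [3,5] S   <
        [3,4] "river" : N
        [4,5] "read" : S\N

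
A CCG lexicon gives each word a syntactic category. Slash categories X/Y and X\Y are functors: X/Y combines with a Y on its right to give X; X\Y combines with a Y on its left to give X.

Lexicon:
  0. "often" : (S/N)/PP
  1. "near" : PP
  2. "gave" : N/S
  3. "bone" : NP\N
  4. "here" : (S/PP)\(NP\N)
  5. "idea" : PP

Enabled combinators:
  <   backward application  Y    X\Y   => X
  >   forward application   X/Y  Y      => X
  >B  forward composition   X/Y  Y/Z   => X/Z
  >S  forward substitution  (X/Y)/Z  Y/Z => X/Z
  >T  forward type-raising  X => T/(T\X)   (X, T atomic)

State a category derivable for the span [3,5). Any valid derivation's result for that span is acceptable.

S/PP

[0,6] S   >
  [0,2] S/N   >
    [0,1] "often" : (S/N)/PP
    [1,2] "near" : PP
  [2,6] N   >
    [2,3] "gave" : N/S
    [3,6] S   >
      [3,5] S/PP   <
        [3,4] "bone" : NP\N
        [4,5] "here" : (S/PP)\(NP\N)
      [5,6] "idea" : PP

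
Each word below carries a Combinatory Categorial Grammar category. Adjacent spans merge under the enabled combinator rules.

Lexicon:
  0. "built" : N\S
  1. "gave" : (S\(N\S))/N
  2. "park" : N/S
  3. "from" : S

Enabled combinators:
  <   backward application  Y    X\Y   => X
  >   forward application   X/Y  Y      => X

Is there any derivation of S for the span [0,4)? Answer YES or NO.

[0,4] S   <
  [0,1] "built" : N\S
  [1,4] S\(N\S)   >
    [1,2] "gave" : (S\(N\S))/N
    [2,4] N   >
      [2,3] "park" : N/S
      [3,4] "from" : S

YES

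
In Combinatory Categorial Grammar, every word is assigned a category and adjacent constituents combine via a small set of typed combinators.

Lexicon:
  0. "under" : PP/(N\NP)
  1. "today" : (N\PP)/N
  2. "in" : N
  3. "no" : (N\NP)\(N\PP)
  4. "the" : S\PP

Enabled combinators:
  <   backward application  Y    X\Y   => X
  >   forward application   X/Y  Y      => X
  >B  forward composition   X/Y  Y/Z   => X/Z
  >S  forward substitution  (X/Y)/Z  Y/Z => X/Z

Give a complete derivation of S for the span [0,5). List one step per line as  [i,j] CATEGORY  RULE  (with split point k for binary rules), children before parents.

[0,5] S   <
  [0,4] PP   >
    [0,1] "under" : PP/(N\NP)
    [1,4] N\NP   <
      [1,3] N\PP   >
        [1,2] "today" : (N\PP)/N
        [2,3] "in" : N
      [3,4] "no" : (N\NP)\(N\PP)
  [4,5] "the" : S\PP

[0,1] PP/(N\NP)  lex  "under"
[1,2] (N\PP)/N  lex  "today"
[2,3] N  lex  "in"
[1,3] N\PP  >  k=2
[3,4] (N\NP)\(N\PP)  lex  "no"
[1,4] N\NP  <  k=3
[0,4] PP  >  k=1
[4,5] S\PP  lex  "the"
[0,5] S  <  k=4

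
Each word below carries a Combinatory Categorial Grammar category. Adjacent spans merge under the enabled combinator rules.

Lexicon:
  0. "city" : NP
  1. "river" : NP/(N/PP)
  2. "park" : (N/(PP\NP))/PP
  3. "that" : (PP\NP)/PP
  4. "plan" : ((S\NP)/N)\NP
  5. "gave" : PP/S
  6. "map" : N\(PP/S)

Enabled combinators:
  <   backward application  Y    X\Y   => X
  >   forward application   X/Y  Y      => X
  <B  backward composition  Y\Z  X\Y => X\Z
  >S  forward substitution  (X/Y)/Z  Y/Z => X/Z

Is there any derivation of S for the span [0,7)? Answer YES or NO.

YES

[0,7] S   <
  [0,1] "city" : NP
  [1,7] S\NP   >
    [1,5] (S\NP)/N   <
      [1,4] NP   >
        [1,2] "river" : NP/(N/PP)
        [2,4] N/PP   >S
          [2,3] "park" : (N/(PP\NP))/PP
          [3,4] "that" : (PP\NP)/PP
      [4,5] "plan" : ((S\NP)/N)\NP
    [5,7] N   <
      [5,6] "gave" : PP/S
      [6,7] "map" : N\(PP/S)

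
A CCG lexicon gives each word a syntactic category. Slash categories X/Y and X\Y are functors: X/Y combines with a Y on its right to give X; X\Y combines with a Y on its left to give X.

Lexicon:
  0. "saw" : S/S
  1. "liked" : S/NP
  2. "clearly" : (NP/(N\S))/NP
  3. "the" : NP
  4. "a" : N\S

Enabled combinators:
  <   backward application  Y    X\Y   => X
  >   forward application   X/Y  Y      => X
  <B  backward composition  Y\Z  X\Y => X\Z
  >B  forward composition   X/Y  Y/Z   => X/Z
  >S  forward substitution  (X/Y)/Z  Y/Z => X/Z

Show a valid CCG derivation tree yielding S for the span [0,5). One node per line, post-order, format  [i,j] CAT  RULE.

[0,1] S/S  lex  "saw"
[1,2] S/NP  lex  "liked"
[0,2] S/NP  >B  k=1
[2,3] (NP/(N\S))/NP  lex  "clearly"
[3,4] NP  lex  "the"
[2,4] NP/(N\S)  >  k=3
[4,5] N\S  lex  "a"
[2,5] NP  >  k=4
[0,5] S  >  k=2

[0,5] S   >
  [0,2] S/NP   >B
    [0,1] "saw" : S/S
    [1,2] "liked" : S/NP
  [2,5] NP   >
    [2,4] NP/(N\S)   >
      [2,3] "clearly" : (NP/(N\S))/NP
      [3,4] "the" : NP
    [4,5] "a" : N\S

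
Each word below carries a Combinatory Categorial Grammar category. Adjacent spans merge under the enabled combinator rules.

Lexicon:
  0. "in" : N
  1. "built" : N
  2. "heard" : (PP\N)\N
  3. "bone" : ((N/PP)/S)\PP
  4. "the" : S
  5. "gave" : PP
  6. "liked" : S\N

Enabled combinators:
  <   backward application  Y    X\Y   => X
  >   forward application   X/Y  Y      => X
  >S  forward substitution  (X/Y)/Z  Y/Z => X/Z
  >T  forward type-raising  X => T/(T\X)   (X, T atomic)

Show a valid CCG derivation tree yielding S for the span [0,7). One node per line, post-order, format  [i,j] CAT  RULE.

[0,1] N  lex  "in"
[1,2] N  lex  "built"
[2,3] (PP\N)\N  lex  "heard"
[1,3] PP\N  <  k=2
[0,3] PP  <  k=1
[3,4] ((N/PP)/S)\PP  lex  "bone"
[0,4] (N/PP)/S  <  k=3
[4,5] S  lex  "the"
[0,5] N/PP  >  k=4
[5,6] PP  lex  "gave"
[0,6] N  >  k=5
[6,7] S\N  lex  "liked"
[0,7] S  <  k=6

[0,7] S   <
  [0,6] N   >
    [0,5] N/PP   >
      [0,4] (N/PP)/S   <
        [0,3] PP   <
          [0,1] "in" : N
          [1,3] PP\N   <
            [1,2] "built" : N
            [2,3] "heard" : (PP\N)\N
        [3,4] "bone" : ((N/PP)/S)\PP
      [4,5] "the" : S
    [5,6] "gave" : PP
  [6,7] "liked" : S\N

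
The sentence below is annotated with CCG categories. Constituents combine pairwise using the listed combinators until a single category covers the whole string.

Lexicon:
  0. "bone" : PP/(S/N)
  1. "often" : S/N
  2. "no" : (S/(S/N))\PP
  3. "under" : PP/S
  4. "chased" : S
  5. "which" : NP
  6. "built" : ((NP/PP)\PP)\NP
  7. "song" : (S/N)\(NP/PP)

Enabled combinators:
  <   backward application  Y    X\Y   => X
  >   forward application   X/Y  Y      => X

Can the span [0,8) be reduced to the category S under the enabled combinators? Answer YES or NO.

[0,8] S   >
  [0,3] S/(S/N)   <
    [0,2] PP   >
      [0,1] "bone" : PP/(S/N)
      [1,2] "often" : S/N
    [2,3] "no" : (S/(S/N))\PP
  [3,8] S/N   <
    [3,7] NP/PP   <
      [3,5] PP   >
        [3,4] "under" : PP/S
        [4,5] "chased" : S
      [5,7] (NP/PP)\PP   <
        [5,6] "which" : NP
        [6,7] "built" : ((NP/PP)\PP)\NP
    [7,8] "song" : (S/N)\(NP/PP)

YES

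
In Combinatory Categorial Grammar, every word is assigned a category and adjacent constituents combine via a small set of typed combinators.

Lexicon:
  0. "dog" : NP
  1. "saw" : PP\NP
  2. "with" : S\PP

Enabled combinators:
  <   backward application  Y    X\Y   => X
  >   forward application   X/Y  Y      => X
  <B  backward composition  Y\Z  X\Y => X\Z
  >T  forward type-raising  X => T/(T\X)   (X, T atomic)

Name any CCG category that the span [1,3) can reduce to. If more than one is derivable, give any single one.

S\NP

[0,3] S   <
  [0,1] "dog" : NP
  [1,3] S\NP   <B
    [1,2] "saw" : PP\NP
    [2,3] "with" : S\PP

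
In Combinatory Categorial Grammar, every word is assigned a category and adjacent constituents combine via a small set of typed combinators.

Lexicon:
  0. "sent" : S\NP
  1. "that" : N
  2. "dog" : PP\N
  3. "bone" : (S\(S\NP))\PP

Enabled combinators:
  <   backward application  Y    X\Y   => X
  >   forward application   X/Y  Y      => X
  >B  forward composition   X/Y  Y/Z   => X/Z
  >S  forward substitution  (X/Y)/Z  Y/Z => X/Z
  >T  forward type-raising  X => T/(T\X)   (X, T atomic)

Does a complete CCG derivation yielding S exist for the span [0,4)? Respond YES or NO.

YES

[0,4] S   <
  [0,1] "sent" : S\NP
  [1,4] S\(S\NP)   <
    [1,3] PP   <
      [1,2] "that" : N
      [2,3] "dog" : PP\N
    [3,4] "bone" : (S\(S\NP))\PP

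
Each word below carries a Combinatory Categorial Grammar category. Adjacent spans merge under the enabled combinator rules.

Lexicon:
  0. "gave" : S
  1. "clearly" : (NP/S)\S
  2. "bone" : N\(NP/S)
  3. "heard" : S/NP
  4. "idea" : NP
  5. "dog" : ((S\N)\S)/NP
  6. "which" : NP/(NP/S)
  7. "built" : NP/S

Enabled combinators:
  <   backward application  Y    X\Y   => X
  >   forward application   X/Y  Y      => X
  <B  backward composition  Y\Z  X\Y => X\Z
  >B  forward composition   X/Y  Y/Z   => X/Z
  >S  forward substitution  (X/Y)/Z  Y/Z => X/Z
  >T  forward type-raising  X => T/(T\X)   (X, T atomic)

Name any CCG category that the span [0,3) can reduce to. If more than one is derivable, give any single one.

[0,8] S   <
  [0,3] N   <
    [0,1] "gave" : S
    [1,3] N\S   <B
      [1,2] "clearly" : (NP/S)\S
      [2,3] "bone" : N\(NP/S)
  [3,8] S\N   <
    [3,5] S   >
      [3,4] "heard" : S/NP
      [4,5] "idea" : NP
    [5,8] (S\N)\S   >
      [5,6] "dog" : ((S\N)\S)/NP
      [6,8] NP   >
        [6,7] "which" : NP/(NP/S)
        [7,8] "built" : NP/S

N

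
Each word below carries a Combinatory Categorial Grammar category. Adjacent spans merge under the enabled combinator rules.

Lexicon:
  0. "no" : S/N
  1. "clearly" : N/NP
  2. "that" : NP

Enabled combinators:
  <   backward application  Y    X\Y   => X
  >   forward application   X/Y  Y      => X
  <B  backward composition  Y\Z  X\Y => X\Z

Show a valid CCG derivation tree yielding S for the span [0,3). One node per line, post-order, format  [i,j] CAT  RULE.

[0,1] S/N  lex  "no"
[1,2] N/NP  lex  "clearly"
[2,3] NP  lex  "that"
[1,3] N  >  k=2
[0,3] S  >  k=1

[0,3] S   >
  [0,1] "no" : S/N
  [1,3] N   >
    [1,2] "clearly" : N/NP
    [2,3] "that" : NP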